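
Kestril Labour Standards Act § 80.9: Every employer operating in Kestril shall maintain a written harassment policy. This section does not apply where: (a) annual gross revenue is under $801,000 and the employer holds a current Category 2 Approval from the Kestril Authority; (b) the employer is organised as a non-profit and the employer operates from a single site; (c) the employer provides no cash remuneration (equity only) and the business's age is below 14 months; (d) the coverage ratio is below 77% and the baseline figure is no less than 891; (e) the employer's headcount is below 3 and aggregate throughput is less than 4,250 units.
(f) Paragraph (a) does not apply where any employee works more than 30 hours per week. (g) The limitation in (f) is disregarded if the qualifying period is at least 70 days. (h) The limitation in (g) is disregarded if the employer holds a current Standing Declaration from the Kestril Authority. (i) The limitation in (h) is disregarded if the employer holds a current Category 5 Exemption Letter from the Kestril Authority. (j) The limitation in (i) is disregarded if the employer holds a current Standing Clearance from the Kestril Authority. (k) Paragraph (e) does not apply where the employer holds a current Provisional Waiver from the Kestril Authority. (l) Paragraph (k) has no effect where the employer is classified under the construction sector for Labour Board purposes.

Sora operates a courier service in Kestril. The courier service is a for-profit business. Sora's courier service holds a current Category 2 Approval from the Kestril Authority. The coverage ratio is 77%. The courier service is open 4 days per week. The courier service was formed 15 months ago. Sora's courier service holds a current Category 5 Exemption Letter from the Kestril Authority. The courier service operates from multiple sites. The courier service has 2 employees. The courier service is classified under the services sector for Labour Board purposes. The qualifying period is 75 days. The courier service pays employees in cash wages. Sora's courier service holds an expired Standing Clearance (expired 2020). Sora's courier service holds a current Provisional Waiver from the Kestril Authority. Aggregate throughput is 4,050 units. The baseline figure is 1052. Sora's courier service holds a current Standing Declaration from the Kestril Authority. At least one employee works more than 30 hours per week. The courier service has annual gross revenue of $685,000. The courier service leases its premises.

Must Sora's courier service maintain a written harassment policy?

Exception (a): annual gross revenue is $685,000, under the $801,000 limit; a current Category 2 Approval is held — every condition holds. Considering the limiting provisions: (f) operates (at least one employee exceeds 30 hours/week), but is set aside by (g): (g) is engaged — the qualifying period is 75 days, meeting the 70 days threshold. (h) would limit (g) — a current Standing Declaration is held — but (i) sets (h) aside: (i) operates against (h): a current Category 5 Exemption Letter is held. (j) is inapplicable (there is no Standing Clearance in force), so (i) stands. So (a) applies.
Exception (b) requires that the employer is organised as a non-profit; but the employer is for-profit, so (b) is unavailable.
Exception (c) does not apply: employees are paid cash wages.
Exception (d) fails — the coverage ratio is 77%, not below 77%.
All of (e)'s requirements are met (the employer's headcount is 2, below the 3 limit; aggregate throughput is 4,050 units, less than the 4,250 units limit). However, paragraphs (k)–(l) must be considered: (k) is triggered — a current Provisional Waiver is held. (l) is inapplicable (the courier service is classified under the services sector), so (k) stands. (e) is therefore removed.

No — exception (a) applies; Sora's courier service is not required to maintain a written harassment policy.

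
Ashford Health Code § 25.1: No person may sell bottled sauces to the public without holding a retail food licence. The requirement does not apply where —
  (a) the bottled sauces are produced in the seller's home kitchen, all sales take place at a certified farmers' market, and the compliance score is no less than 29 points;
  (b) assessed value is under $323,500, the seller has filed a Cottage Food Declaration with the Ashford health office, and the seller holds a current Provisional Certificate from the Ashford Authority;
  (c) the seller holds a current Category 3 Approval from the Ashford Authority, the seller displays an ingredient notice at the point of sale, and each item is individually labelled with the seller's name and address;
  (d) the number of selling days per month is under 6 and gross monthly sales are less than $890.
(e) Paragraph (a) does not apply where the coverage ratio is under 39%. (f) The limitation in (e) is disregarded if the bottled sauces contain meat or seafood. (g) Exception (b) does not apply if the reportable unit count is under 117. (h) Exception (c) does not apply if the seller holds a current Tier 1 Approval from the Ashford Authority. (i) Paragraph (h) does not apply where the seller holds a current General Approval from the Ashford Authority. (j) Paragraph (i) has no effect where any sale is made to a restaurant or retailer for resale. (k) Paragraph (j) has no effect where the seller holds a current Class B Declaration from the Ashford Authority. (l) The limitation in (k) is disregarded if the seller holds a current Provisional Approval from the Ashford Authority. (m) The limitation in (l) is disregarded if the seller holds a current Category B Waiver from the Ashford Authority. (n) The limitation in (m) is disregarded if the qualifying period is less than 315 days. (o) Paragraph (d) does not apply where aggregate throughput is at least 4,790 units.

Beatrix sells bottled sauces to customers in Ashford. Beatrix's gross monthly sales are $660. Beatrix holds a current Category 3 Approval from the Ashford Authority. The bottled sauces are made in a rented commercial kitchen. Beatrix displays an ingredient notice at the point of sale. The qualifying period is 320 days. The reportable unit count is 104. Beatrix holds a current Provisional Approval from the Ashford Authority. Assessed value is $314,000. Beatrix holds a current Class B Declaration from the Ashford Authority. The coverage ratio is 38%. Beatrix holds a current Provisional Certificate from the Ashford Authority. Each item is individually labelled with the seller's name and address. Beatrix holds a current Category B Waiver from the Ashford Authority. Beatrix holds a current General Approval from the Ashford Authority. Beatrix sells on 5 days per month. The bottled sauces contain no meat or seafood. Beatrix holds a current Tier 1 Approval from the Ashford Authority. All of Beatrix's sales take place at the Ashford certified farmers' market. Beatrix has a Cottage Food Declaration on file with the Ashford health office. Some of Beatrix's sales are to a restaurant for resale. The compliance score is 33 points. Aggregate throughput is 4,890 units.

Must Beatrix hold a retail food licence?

Exception (a) fails — the bottled sauces are made in a commercial kitchen, not a home kitchen.
Exception (b) is satisfied on its face — assessed value is $314,000, under the $323,500 limit; a Cottage Food Declaration is on file; a current Provisional Certificate is held. Turning to paragraph (g): (g) operates against (b): the reportable unit count is 104, under the 117 limit. (b) is therefore removed.
Exception (c) is satisfied on its face — a current Category 3 Approval is held; an ingredient notice is displayed; items are individually labelled. Considering the limiting provisions: (h) operates (a current Tier 1 Approval is held), but yields to (i): (i) operates against (h): a current General Approval is held. (j) operates (some sales are to a restaurant for resale), but is itself disapplied by (k): (k) is engaged — a current Class B Declaration is held. (l) would limit (k) — a current Provisional Approval is held — but (m) sets (l) aside: (m) operates against (l): a current Category B Waiver is held. (n) is inapplicable (the qualifying period is 320 days, not less than 315 days), so (m) stands. Exception (c) stands.
Exception (d) is satisfied on its face — the number of selling days per month is 5, under the 6 limit; gross monthly sales are $660, less than the $890 limit. But applying paragraph (o): (o) operates against (d): aggregate throughput is 4,890 units, meeting the 4,790 units threshold. So (d) is unavailable.

No — exception (c) applies; Beatrix is not required to hold a retail food licence.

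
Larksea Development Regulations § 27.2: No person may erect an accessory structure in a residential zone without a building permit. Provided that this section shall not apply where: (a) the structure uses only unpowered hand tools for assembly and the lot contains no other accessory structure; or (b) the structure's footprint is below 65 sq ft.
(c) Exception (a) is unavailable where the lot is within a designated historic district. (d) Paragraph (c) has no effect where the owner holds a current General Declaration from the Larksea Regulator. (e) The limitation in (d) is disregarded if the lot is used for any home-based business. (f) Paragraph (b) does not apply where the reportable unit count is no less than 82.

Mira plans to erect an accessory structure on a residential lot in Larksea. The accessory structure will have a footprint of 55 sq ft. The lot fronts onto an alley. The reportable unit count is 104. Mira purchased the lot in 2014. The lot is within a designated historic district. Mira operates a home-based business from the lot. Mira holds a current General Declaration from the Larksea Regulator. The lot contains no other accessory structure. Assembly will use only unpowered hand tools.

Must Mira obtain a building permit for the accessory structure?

Yes — Mira must obtain a building permit.

Exception (a) is satisfied on its face — assembly uses only hand tools; the lot has no other accessory structure. However, paragraphs (c)–(e) must be considered: (c) operates against (a): the lot is in a historic district. (d) is triggered (a current General Declaration is held), but yields to (e): (e) operates against (d): a home-based business operates on the lot. So (a) is unavailable.
Exception (b)'s conditions are all satisfied: the structure's footprint is 55 sq ft, below the 65 sq ft limit. However, paragraph (f) must be considered: (f) operates against (b): the reportable unit count is 104, meeting the 82 threshold. So (b) is unavailable.
No exception applies. The general rule governs.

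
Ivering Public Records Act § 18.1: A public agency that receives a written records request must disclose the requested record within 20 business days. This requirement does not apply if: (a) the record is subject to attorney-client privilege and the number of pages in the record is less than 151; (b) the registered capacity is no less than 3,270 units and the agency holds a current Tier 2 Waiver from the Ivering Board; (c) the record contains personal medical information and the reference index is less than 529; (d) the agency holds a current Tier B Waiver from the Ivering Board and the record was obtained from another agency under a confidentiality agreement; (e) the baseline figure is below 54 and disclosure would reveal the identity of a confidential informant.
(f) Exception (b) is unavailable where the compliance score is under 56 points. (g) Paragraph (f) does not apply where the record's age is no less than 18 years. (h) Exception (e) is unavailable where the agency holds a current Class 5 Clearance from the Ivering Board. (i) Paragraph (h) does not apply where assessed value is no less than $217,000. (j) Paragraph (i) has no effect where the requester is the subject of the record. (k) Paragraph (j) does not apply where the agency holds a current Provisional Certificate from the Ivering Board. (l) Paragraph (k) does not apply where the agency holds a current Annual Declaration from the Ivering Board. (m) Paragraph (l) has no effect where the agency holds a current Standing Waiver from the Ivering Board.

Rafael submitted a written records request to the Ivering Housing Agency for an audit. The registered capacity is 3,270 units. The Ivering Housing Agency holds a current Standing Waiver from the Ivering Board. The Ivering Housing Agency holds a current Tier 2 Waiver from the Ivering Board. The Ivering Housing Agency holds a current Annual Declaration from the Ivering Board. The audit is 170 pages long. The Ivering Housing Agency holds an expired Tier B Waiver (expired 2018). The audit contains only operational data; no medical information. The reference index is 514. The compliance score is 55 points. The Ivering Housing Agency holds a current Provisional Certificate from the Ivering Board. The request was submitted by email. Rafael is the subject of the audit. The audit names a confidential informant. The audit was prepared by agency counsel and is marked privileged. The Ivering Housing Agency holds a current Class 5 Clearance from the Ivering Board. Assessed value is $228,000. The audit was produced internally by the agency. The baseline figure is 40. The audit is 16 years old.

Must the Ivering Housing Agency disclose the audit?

No — exception (e) applies; the Ivering Housing Agency is not required to disclose the audit.

Exception (a) does not apply: the number of pages in the record is 170, not less than 151.
All of (b)'s requirements are met (the registered capacity is 3,270 units, meeting the 3,270 units threshold; a current Tier 2 Waiver is held). But applying paragraphs (f)–(g): (f) operates against (b): the compliance score is 55 points, under the 56 points limit. (g), which would lift (f), does not operate here — the record's age is 16 years, short of 18 years. Exception (b) does not apply.
Exception (c) requires that the record contains personal medical information; but the audit contains only operational data, so (c) is unavailable.
Exception (d) fails — no current Tier B Waiver is held.
All of (e)'s requirements are met (the baseline figure is 40, below the 54 limit; the audit names a confidential informant). Applying paragraphs (h)–(m): (h) would limit (e) — a current Class 5 Clearance is held — but (i) sets (h) aside: (i) operates — assessed value is $228,000, meeting the $217,000 threshold. (j) would limit (i) — Rafael is the subject of the audit — but (k) sets (j) aside: (k) operates against (j): a current Provisional Certificate is held. (l) operates (a current Annual Declaration is held), but yields to (m): (m) is triggered — a current Standing Waiver is held. Exception (e) stands.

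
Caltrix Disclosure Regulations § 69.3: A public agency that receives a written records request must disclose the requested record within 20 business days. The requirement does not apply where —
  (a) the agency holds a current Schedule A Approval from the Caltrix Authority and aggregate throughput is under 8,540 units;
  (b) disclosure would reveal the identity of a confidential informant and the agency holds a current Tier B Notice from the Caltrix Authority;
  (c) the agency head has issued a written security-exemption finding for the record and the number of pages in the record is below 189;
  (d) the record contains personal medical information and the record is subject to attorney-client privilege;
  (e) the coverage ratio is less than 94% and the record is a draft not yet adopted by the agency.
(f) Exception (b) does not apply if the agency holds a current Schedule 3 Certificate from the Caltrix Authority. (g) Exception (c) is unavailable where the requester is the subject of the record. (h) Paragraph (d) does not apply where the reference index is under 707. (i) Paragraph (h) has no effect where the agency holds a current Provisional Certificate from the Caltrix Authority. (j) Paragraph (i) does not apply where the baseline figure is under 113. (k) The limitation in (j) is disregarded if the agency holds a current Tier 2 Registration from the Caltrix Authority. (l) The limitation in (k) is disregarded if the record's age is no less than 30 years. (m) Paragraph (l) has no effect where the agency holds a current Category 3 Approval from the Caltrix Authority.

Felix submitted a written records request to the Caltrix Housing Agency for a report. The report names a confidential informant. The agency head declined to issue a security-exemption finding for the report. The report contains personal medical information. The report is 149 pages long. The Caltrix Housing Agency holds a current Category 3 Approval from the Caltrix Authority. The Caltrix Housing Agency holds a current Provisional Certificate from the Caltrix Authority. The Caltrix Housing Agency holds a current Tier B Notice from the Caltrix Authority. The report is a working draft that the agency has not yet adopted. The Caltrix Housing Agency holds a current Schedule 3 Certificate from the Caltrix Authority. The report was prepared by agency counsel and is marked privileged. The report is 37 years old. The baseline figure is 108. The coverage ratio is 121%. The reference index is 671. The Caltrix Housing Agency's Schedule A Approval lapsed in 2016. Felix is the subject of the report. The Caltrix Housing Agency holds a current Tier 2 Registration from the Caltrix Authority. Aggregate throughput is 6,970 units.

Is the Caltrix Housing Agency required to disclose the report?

Exception (a) fails — no current Schedule A Approval is held.
Exception (b)'s conditions are all satisfied: the report names a confidential informant; a current Tier B Notice is held. Turning to paragraph (f): (f) operates against (b): a current Schedule 3 Certificate is held. (b) is therefore removed.
Exception (c) fails — the agency head declined to issue a security-exemption finding.
Exception (d)'s conditions are all satisfied: the report contains personal medical information; the report is privileged. As to paragraphs (h)–(m): (h) applies (the reference index is 671, under the 707 limit), but is set aside by (i): (i) is triggered — a current Provisional Certificate is held. (j) is triggered (the baseline figure is 108, under the 113 limit), but is displaced by (k): (k) is engaged — a current Tier 2 Registration is held. (l) would limit (k) — the record's age is 37 years, meeting the 30 years threshold — but (m) sets (l) aside: (m) operates — a current Category 3 Approval is held. (d) remains available.
Exception (e) requires that the coverage ratio is less than 94%; but the coverage ratio is 121%, not less than 94%, so (e) is unavailable.

No — exception (d) applies; the Caltrix Housing Agency is not required to disclose the report.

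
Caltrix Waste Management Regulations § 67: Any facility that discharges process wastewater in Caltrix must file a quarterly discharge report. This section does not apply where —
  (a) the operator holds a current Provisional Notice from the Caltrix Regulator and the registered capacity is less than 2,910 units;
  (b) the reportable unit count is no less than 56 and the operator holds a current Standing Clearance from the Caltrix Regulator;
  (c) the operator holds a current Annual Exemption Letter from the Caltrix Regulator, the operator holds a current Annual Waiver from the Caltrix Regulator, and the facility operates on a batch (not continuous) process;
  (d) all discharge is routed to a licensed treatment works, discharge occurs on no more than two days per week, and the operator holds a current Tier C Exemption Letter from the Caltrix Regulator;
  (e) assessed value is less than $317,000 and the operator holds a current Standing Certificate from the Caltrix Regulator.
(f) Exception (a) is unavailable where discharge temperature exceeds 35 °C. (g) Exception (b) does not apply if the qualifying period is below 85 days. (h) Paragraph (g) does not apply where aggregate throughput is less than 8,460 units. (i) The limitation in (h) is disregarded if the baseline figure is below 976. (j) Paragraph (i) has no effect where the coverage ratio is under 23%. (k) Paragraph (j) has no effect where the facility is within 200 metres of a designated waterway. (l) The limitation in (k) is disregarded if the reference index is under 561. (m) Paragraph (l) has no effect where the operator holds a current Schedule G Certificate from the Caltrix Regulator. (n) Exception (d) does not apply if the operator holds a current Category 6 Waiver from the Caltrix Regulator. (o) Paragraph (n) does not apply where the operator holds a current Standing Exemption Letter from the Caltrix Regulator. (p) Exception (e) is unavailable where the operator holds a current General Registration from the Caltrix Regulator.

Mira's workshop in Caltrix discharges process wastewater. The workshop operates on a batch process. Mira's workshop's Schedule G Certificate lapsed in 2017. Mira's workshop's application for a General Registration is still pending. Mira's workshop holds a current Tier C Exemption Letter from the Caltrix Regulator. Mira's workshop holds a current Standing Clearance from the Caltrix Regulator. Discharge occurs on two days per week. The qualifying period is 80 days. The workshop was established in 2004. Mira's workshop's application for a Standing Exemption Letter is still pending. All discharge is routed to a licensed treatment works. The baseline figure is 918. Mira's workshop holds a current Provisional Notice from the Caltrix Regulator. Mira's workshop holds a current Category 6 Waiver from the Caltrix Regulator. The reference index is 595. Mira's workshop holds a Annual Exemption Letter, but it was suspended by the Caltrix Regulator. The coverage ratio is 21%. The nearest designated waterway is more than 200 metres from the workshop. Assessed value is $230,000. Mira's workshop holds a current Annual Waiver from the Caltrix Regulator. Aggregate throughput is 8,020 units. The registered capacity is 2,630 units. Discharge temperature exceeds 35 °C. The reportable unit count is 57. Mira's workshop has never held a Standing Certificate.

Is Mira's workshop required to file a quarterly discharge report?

Exception (a)'s conditions are all satisfied: a current Provisional Notice is held; the registered capacity is 2,630 units, less than the 2,910 units limit. Turning to paragraph (f): (f) is triggered — discharge temperature exceeds 35 °C. Exception (a) does not apply.
All of (b)'s requirements are met (the reportable unit count is 57, meeting the 56 threshold; a current Standing Clearance is held). Under paragraphs (g)–(m): (g) would limit (b) — the qualifying period is 80 days, below the 85 days limit — but (h) sets (g) aside: (h) is engaged — aggregate throughput is 8,020 units, less than the 8,460 units limit. (i) is engaged (the baseline figure is 918, below the 976 limit), but yields to (j): (j) operates against (i): the coverage ratio is 21%, under the 23% limit. (k) is inapplicable (the workshop is more than 200 m from any designated waterway), so (j) stands. Exception (b) stands.
Exception (c) does not apply: the Annual Exemption Letter is not current.
All of (d)'s requirements are met (discharge is routed to a licensed treatment works; discharge occurs on no more than two days per week; a current Tier C Exemption Letter is held). However, paragraphs (n)–(o) must be considered: (n) operates against (d): a current Category 6 Waiver is held. (o) is inapplicable (there is no Standing Exemption Letter in force), so (n) stands. So (d) is unavailable.
Exception (e) does not apply: the Standing Certificate is not current.

No — exception (b) applies; Mira's workshop is not required to file a quarterly discharge report.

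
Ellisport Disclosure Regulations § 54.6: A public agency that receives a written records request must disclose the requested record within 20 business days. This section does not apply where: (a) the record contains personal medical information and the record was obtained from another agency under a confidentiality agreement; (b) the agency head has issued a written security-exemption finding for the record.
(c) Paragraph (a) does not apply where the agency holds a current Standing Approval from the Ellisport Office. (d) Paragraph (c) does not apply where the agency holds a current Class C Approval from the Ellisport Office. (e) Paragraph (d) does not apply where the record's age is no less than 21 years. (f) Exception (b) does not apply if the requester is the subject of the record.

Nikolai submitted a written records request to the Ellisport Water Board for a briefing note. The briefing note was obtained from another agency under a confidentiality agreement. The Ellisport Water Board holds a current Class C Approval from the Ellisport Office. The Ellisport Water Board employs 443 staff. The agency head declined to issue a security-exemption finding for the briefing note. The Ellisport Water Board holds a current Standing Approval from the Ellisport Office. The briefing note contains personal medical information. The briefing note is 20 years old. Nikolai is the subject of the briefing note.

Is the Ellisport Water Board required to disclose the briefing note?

No — exception (a) applies; the Ellisport Water Board is not required to disclose the briefing note.

Exception (a): the briefing note contains personal medical information; the briefing note was obtained under a confidentiality agreement — every condition holds. As to paragraphs (c)–(e): (c) applies (a current Standing Approval is held), but is overridden by (d): (d) is triggered — a current Class C Approval is held. (e), which would lift (d), is not triggered — the record's age is 20 years, short of 21 years. (a) remains available.
Exception (b) does not apply: the agency head declined to issue a security-exemption finding.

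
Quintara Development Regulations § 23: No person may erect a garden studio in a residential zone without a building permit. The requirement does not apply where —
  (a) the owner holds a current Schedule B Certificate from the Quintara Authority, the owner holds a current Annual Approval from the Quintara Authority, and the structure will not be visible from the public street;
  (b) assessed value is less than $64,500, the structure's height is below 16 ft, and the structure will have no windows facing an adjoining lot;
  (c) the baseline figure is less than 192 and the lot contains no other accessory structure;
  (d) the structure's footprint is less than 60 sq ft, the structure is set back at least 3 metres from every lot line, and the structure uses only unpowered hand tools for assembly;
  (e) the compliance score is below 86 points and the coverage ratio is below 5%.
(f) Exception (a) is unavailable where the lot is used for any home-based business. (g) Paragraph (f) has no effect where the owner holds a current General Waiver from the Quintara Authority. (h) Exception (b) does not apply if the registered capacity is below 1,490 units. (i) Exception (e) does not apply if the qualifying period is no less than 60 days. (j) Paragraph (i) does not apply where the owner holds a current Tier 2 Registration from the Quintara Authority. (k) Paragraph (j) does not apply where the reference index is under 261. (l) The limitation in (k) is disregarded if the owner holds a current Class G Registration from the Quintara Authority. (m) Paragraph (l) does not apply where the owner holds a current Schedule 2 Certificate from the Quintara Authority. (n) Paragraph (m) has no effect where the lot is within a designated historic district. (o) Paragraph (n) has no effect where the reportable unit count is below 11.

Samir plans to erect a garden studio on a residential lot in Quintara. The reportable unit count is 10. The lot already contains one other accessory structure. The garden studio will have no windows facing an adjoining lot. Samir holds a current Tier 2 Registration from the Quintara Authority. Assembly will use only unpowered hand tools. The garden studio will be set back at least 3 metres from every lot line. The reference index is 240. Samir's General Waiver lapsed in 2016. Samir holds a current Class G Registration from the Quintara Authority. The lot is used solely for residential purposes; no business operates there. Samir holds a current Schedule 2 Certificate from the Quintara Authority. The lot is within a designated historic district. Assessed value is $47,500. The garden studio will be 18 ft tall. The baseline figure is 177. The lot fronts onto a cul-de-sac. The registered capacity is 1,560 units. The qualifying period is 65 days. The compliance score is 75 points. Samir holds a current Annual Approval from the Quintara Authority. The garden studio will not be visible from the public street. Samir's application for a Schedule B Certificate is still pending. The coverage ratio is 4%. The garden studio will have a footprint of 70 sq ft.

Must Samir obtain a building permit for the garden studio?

Exception (a) requires that the owner holds a current Schedule B Certificate from the Quintara Authority; but the Schedule B Certificate is not current, so (a) is unavailable.
Exception (b) does not apply: the structure's height is 18 ft, not below 16 ft.
Exception (c) fails — the lot already has another accessory structure.
Exception (d) requires that the structure's footprint is less than 60 sq ft; but the structure's footprint is 70 sq ft, not less than 60 sq ft, so (d) is unavailable.
Exception (e) is satisfied on its face — the compliance score is 75 points, below the 86 points limit; the coverage ratio is 4%, below the 5% limit. But: (i) applies — the qualifying period is 65 days, meeting the 60 days threshold. (j) operates (a current Tier 2 Registration is held), but yields to (k): (k) operates — the reference index is 240, under the 261 limit. (l) is engaged (a current Class G Registration is held), but yields to (m): (m) operates against (l): a current Schedule 2 Certificate is held. (n) is engaged (the lot is in a historic district), but is set aside by (o): (o) operates against (n): the reportable unit count is 10, below the 11 limit. Exception (e) does not apply.
No exception is made out. Samir falls within the general rule.

Yes — Samir must obtain a building permit.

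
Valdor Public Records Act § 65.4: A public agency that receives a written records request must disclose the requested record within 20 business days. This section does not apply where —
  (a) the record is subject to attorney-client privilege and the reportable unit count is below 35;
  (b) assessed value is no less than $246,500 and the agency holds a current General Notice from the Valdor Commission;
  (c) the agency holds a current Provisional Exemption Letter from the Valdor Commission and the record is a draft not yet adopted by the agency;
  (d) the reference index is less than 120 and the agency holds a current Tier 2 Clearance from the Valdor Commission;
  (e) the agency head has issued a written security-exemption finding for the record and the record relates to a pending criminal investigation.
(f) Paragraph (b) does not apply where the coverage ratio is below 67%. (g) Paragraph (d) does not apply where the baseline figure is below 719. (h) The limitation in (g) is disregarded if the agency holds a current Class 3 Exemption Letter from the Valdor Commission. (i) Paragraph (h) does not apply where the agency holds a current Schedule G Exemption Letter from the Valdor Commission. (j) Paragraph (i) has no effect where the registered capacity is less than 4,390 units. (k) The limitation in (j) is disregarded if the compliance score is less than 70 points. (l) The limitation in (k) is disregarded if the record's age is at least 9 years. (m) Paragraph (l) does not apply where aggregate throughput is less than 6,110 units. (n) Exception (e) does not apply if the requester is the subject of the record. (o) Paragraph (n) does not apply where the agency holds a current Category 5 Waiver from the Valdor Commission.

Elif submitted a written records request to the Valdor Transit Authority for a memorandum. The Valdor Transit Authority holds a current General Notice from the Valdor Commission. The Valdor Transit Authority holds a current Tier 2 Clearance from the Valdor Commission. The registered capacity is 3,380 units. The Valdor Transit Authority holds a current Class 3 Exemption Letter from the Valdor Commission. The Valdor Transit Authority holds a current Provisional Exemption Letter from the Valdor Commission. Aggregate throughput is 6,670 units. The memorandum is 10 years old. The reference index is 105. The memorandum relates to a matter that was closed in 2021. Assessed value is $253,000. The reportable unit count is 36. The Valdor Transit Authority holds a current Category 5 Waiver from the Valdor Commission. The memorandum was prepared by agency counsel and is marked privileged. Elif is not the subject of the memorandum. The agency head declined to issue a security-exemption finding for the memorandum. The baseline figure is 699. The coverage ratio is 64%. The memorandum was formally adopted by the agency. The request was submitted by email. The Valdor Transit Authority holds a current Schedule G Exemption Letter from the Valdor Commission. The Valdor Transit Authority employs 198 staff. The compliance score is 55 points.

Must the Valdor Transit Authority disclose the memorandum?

Exception (a) fails — the reportable unit count is 36, not below 35.
Exception (b): assessed value is $253,000, meeting the $246,500 threshold; a current General Notice is held — every condition holds. However, paragraph (f) must be considered: (f) operates against (b): the coverage ratio is 64%, below the 67% limit. Exception (b) does not apply.
Exception (c) fails — the memorandum has been formally adopted.
All of (d)'s requirements are met (the reference index is 105, less than the 120 limit; a current Tier 2 Clearance is held). As to paragraphs (g)–(m): (g) applies (the baseline figure is 699, below the 719 limit), but is displaced by (h): (h) operates — a current Class 3 Exemption Letter is held. (i) would limit (h) — a current Schedule G Exemption Letter is held — but (j) sets (i) aside: (j) operates against (i): the registered capacity is 3,380 units, less than the 4,390 units limit. (k) applies (the compliance score is 55 points, less than the 70 points limit), but yields to (l): (l) applies — the record's age is 10 years, meeting the 9 years threshold. (m) is not triggered (aggregate throughput is 6,670 units, not less than 6,110 units), so (l) stands. So (d) applies.
Exception (e) does not apply: the agency head declined to issue a security-exemption finding.

No — exception (d) applies; the Valdor Transit Authority is not required to disclose the memorandum.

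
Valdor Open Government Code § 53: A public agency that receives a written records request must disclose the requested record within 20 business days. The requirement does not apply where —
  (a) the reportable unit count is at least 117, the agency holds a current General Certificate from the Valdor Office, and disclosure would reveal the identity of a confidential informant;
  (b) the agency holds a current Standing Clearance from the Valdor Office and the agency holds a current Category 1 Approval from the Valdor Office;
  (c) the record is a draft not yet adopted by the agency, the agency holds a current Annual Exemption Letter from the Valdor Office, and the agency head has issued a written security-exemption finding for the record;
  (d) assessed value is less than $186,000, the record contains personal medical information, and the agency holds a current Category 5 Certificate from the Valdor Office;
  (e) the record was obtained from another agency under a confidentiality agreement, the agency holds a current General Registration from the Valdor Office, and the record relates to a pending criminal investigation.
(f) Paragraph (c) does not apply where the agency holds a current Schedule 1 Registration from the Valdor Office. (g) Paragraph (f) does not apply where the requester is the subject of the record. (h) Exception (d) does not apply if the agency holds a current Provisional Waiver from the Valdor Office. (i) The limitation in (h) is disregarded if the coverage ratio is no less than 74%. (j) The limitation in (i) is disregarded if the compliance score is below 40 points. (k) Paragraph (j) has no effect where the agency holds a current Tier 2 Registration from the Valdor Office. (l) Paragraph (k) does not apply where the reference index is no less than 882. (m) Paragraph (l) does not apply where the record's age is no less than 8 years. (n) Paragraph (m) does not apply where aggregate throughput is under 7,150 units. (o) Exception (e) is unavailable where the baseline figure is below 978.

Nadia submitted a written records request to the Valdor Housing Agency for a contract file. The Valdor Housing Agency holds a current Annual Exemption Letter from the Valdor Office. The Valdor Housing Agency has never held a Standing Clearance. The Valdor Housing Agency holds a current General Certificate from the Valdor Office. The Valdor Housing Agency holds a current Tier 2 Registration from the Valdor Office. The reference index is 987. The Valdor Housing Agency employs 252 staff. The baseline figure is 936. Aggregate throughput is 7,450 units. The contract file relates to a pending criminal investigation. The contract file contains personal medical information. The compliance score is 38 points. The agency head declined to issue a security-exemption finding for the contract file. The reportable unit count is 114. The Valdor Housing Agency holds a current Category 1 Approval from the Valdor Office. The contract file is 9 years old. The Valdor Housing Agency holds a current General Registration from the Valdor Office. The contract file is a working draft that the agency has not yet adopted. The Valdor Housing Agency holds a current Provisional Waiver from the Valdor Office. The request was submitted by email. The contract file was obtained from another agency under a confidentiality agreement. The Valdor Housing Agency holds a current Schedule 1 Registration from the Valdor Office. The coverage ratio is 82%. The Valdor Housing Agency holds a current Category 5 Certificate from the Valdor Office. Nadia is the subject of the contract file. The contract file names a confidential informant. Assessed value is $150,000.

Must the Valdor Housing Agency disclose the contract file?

No — exception (d) applies; the Valdor Housing Agency is not required to disclose the contract file.

Exception (a) fails — the reportable unit count is 114, short of 117.
Exception (b) does not apply: no current Standing Clearance is held.
Exception (c) fails — the agency head declined to issue a security-exemption finding.
Exception (d): assessed value is $150,000, less than the $186,000 limit; the contract file contains personal medical information; a current Category 5 Certificate is held — every condition holds. Applying paragraphs (h)–(n): (h) applies (a current Provisional Waiver is held), but is set aside by (i): (i) operates against (h): the coverage ratio is 82%, meeting the 74% threshold. (j) is engaged (the compliance score is 38 points, below the 40 points limit), but is displaced by (k): (k) is engaged — a current Tier 2 Registration is held. (l) operates (the reference index is 987, meeting the 882 threshold), but yields to (m): (m) applies — the record's age is 9 years, meeting the 8 years threshold. (n) is not engaged (aggregate throughput is 7,450 units, not under 7,150 units), so (m) stands. Exception (d) stands.
Exception (e) is satisfied on its face — the contract file was obtained under a confidentiality agreement; a current General Registration is held; the contract file relates to a pending investigation. But: (o) is triggered — the baseline figure is 936, below the 978 limit. Exception (e) does not apply.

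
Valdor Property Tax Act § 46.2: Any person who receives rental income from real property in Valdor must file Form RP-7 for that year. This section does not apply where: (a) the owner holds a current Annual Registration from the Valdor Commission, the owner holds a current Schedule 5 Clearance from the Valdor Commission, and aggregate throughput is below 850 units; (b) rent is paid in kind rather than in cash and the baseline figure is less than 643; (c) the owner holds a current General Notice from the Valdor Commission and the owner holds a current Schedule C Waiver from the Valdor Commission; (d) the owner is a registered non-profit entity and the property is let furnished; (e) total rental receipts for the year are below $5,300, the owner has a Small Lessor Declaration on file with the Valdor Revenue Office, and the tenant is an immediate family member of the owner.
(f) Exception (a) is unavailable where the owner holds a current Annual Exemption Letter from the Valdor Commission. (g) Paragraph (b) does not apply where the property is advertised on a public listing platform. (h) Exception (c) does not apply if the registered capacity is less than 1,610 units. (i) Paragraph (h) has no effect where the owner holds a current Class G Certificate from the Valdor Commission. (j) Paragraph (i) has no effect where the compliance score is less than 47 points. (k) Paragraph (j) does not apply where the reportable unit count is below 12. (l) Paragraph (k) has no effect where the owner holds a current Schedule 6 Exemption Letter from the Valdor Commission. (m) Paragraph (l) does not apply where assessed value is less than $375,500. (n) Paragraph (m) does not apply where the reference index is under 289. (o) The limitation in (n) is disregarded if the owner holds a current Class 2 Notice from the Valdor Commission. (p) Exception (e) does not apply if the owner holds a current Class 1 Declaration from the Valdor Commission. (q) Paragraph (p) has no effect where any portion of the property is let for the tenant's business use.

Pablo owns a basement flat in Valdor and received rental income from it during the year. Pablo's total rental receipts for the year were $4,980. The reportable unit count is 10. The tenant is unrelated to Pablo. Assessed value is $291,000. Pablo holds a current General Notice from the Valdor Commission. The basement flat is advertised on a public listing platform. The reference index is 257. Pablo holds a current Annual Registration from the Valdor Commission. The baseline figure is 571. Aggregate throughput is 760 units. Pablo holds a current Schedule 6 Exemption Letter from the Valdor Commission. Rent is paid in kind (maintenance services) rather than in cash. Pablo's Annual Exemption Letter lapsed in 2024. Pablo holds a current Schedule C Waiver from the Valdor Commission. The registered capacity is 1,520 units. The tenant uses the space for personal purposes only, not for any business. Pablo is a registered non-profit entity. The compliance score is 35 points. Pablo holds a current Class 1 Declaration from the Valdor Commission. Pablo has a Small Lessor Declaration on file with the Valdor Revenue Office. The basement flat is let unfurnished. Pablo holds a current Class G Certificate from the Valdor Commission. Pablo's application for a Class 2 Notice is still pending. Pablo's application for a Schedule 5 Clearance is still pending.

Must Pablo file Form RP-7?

Yes — Pablo must file Form RP-7.

Exception (a) fails — no current Schedule 5 Clearance is held.
All of (b)'s requirements are met (rent is paid in kind; the baseline figure is 571, less than the 643 limit). But: (g) operates against (b): the property is publicly advertised. Exception (b) does not apply.
Exception (c): a current General Notice is held; a current Schedule C Waiver is held — every condition holds. However, paragraphs (h)–(o) must be considered: (h) is engaged — the registered capacity is 1,520 units, less than the 1,610 units limit. (i) would limit (h) — a current Class G Certificate is held — but (j) sets (i) aside: (j) operates against (i): the compliance score is 35 points, less than the 47 points limit. (k) would limit (j) — the reportable unit count is 10, below the 12 limit — but (l) sets (k) aside: (l) operates against (k): a current Schedule 6 Exemption Letter is held. (m) applies (assessed value is $291,000, less than the $375,500 limit), but is set aside by (n): (n) operates against (m): the reference index is 257, under the 289 limit. (o) is inapplicable (the Class 2 Notice is not current), so (n) stands. So (c) is unavailable.
Exception (d) fails — the property is let unfurnished.
Exception (e) does not apply: the tenant is unrelated to the owner.
No exception applies. The general rule governs.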